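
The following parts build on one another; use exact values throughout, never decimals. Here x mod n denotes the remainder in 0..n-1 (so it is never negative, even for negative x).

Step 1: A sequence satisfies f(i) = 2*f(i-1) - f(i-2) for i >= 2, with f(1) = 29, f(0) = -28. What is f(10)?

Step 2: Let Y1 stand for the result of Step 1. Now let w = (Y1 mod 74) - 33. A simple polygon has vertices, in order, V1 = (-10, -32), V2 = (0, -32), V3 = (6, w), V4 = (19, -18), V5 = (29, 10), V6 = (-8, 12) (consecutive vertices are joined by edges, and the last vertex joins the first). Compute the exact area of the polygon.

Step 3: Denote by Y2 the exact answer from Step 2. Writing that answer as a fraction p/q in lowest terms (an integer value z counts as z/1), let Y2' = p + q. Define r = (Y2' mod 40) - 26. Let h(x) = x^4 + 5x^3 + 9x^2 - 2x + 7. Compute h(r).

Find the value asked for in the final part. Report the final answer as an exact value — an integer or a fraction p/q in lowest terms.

Step 1: f(2) = 2*(29) - 1*(-28) = 86; iterating: f(2)=86, f(3)=143, f(4)=200, f(5)=257, f(6)=314, f(7)=371, f(8)=428, f(9)=485, f(10)=542; answer 542
Step 2: Y1 = 542; w = -9; cross terms: (-10*-32 - 0*-32)=320, (0*-9 - 6*-32)=192, (6*-18 - 19*-9)=63, (19*10 - 29*-18)=712, (29*12 - -8*10)=428, (-8*-32 - -10*12)=376; twice the area = |2091| = 2091; area = 2091/2; answer 2091/2
Step 3: Y2 = 2091/2; threaded value p + q = 2093; r = -13; 1*(-13)^4 + 5*(-13)^3 + 9*(-13)^2 - 2*(-13)^1 + 7 = (28561) + (-10985) + (1521) + (26) + (7) = 19130; answer 19130

19130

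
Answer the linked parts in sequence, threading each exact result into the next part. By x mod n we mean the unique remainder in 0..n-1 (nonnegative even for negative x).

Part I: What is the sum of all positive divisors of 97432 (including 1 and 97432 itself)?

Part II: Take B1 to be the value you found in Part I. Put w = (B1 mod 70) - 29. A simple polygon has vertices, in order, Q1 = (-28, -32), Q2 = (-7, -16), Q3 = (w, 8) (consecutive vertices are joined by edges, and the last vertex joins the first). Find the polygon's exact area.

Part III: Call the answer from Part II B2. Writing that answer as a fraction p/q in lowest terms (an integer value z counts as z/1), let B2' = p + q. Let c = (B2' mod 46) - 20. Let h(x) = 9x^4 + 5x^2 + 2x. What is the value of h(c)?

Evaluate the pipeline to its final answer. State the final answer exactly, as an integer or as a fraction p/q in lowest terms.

Part I: 97432 = 2^3 * 19 * 641; sigma = (1 + 2 + 4 + 8) * (1 + 19) * (1 + 641) = 15 * 20 * 642 = 192600; answer 192600
Part II: B1 = 192600; w = 1; cross terms: (-28*-16 - -7*-32)=224, (-7*8 - 1*-16)=-40, (1*-32 - -28*8)=192; twice the area = |376| = 376; area = 188; answer 188
Part III: B2 = 188; threaded value p + q = 189; c = -15; 9*(-15)^4 + 5*(-15)^2 + 2*(-15)^1 = (455625) + (1125) + (-30) = 456720; answer 456720

456720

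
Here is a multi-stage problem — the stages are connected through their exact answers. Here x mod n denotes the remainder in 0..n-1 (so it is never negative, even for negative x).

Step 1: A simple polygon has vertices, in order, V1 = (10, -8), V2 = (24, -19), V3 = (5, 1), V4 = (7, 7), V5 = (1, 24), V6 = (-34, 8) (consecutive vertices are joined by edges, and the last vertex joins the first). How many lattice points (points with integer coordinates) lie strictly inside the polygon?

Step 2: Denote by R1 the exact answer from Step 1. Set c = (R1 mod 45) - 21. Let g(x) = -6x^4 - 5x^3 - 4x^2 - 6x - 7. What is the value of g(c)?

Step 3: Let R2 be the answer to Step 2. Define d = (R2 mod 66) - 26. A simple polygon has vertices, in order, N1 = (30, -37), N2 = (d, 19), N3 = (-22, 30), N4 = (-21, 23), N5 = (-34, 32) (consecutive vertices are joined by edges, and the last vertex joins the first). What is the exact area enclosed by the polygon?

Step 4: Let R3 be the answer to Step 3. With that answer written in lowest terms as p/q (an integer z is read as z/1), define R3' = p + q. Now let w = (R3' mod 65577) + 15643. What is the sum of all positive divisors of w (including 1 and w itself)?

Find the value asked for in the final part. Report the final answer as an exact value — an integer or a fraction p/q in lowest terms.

32064

Step 1: cross terms: (10*-19 - 24*-8)=2, (24*1 - 5*-19)=119, (5*7 - 7*1)=28, (7*24 - 1*7)=161, (1*8 - -34*24)=824, (-34*-8 - 10*8)=192; twice the area = |1326| = 1326; area = 663; boundary points = 1 + 1 + 2 + 1 + 1 + 4 = 10; strictly interior points = area - boundary/2 + 1 = 659; answer 659
Step 2: R1 = 659; c = 8; -6*(8)^4 - 5*(8)^3 - 4*(8)^2 - 6*(8)^1 - 7 = (-24576) + (-2560) + (-256) + (-48) + (-7) = -27447; answer -27447
Step 3: R2 = -27447; d = -17; cross terms: (30*19 - -17*-37)=-59, (-17*30 - -22*19)=-92, (-22*23 - -21*30)=124, (-21*32 - -34*23)=110, (-34*-37 - 30*32)=298; twice the area = |381| = 381; area = 381/2; answer 381/2
Step 4: R3 = 381/2; threaded value p + q = 383; w = 16026; 16026 = 2 * 3 * 2671; sigma = (1 + 2) * (1 + 3) * (1 + 2671) = 3 * 4 * 2672 = 32064; answer 32064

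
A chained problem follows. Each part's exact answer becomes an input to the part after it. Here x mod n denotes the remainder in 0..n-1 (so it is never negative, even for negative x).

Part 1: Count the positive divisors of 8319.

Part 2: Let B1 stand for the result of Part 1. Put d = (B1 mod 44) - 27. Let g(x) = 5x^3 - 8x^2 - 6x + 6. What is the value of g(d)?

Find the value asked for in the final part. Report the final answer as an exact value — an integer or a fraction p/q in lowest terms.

-37063

Part 1: 8319 = 3 * 47 * 59; number of divisors = (1+1) * (1+1) * (1+1) = 8; answer 8
Part 2: B1 = 8; d = -19; 5*(-19)^3 - 8*(-19)^2 - 6*(-19)^1 + 6 = (-34295) + (-2888) + (114) + (6) = -37063; answer -37063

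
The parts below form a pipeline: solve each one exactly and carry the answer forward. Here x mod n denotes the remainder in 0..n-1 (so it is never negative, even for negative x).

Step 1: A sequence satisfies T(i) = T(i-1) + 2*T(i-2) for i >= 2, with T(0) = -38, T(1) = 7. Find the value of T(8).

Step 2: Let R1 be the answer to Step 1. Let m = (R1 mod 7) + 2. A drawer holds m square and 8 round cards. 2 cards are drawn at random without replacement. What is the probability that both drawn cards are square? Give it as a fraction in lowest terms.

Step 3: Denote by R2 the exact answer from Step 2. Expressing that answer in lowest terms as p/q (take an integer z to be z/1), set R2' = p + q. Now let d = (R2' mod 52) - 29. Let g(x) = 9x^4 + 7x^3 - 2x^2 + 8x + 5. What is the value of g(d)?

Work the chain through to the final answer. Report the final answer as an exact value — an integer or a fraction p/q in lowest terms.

2432163

Step 1: T(2) = 1*(7) + 2*(-38) = -69; iterating: T(2)=-69, T(3)=-55, T(4)=-193, T(5)=-303, T(6)=-689, T(7)=-1295, T(8)=-2673; answer -2673
Step 2: R1 = -2673; m = 3; total draws C(11,2) = 55; favorable C(3,2) = 3; P = 3/55; answer 3/55
Step 3: R2 = 3/55; threaded value p + q = 58; d = -23; 9*(-23)^4 + 7*(-23)^3 - 2*(-23)^2 + 8*(-23)^1 + 5 = (2518569) + (-85169) + (-1058) + (-184) + (5) = 2432163; answer 2432163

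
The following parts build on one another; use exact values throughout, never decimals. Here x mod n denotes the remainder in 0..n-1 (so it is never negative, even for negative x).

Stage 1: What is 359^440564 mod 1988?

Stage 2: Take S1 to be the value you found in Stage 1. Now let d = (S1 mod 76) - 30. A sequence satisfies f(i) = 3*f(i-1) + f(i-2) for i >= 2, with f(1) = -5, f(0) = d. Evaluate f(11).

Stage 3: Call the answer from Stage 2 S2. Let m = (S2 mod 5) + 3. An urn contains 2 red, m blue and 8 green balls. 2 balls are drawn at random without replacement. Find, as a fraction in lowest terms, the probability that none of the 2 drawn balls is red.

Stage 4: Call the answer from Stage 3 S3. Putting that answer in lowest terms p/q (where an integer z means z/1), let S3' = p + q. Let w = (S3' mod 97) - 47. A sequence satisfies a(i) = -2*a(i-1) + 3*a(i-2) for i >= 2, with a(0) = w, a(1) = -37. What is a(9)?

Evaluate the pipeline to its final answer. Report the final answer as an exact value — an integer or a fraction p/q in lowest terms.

-34477

Stage 1: squarings mod 1988: 359^1=359, 359^2=1649, 359^4=1605, 359^8=1565, 359^16=9, 359^32=81, 359^64=597, 359^128=557, 359^256=121, 359^512=725, 359^1024=793, 359^2048=641, 359^4096=1353, 359^8192=1649, 359^16384=1605, 359^32768=1565, 359^65536=9, 359^131072=81, 359^262144=597; 359^440564 = 359^4 * 359^16 * 359^32 * 359^64 * 359^128 * 359^2048 * 359^4096 * 359^8192 * 359^32768 * 359^131072 * 359^262144 = 221 (mod 1988); answer 221
Stage 2: S1 = 221; d = 39; f(2) = 3*(-5) + 1*(39) = 24; iterating: f(2)=24, f(3)=67, f(4)=225, f(5)=742, f(6)=2451, f(7)=8095, f(8)=26736, f(9)=88303, f(10)=291645, f(11)=963238; answer 963238
Stage 3: S2 = 963238; m = 6; total draws C(16,2) = 120; favorable C(14,2) = 91; P = 91/120; answer 91/120
Stage 4: S3 = 91/120; threaded value p + q = 211; w = -30; a(2) = -2*(-37) + 3*(-30) = -16; iterating: a(2)=-16, a(3)=-79, a(4)=110, a(5)=-457, a(6)=1244, a(7)=-3859, a(8)=11450, a(9)=-34477; answer -34477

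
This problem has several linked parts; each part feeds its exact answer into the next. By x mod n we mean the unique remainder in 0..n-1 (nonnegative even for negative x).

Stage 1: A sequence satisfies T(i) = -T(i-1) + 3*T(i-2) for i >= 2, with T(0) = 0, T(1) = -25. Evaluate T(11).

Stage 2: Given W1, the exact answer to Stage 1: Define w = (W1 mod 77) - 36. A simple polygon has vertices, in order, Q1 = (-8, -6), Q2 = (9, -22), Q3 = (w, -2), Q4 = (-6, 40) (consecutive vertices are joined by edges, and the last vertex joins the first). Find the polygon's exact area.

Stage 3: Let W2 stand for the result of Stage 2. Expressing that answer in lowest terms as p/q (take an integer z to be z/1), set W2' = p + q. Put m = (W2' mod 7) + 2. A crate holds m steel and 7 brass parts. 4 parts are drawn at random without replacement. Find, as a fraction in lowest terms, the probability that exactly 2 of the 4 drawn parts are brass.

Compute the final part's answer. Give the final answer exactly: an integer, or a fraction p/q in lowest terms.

1/6

Stage 1: T(2) = -1*(-25) + 3*(0) = 25; iterating: T(2)=25, T(3)=-100, T(4)=175, T(5)=-475, T(6)=1000, T(7)=-2425, T(8)=5425, T(9)=-12700, T(10)=28975, T(11)=-67075; answer -67075
Stage 2: W1 = -67075; w = 33; cross terms: (-8*-22 - 9*-6)=230, (9*-2 - 33*-22)=708, (33*40 - -6*-2)=1308, (-6*-6 - -8*40)=356; twice the area = |2602| = 2602; area = 1301; answer 1301
Stage 3: W2 = 1301; threaded value p + q = 1302; m = 2; total draws C(9,4) = 126; favorable C(7,2)*C(2,2) = 21; P = 1/6; answer 1/6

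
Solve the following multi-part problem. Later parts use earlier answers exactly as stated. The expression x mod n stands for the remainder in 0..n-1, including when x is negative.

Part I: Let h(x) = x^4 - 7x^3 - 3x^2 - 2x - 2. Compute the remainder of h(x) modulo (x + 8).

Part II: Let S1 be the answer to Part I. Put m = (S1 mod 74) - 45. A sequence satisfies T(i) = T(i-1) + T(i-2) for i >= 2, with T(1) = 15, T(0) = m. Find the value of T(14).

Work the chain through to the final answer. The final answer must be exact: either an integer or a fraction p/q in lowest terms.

Part I: remainder = value at the root: 1*(-8)^4 - 7*(-8)^3 - 3*(-8)^2 - 2*(-8)^1 - 2 = (4096) + (3584) + (-192) + (16) + (-2) = 7502; answer 7502
Part II: S1 = 7502; m = -17; T(2) = 1*(15) + 1*(-17) = -2; iterating: T(2)=-2, T(3)=13, T(4)=11, T(5)=24, T(6)=35, T(7)=59, T(8)=94, T(9)=153, T(10)=247, T(11)=400, T(12)=647, T(13)=1047, T(14)=1694; answer 1694

1694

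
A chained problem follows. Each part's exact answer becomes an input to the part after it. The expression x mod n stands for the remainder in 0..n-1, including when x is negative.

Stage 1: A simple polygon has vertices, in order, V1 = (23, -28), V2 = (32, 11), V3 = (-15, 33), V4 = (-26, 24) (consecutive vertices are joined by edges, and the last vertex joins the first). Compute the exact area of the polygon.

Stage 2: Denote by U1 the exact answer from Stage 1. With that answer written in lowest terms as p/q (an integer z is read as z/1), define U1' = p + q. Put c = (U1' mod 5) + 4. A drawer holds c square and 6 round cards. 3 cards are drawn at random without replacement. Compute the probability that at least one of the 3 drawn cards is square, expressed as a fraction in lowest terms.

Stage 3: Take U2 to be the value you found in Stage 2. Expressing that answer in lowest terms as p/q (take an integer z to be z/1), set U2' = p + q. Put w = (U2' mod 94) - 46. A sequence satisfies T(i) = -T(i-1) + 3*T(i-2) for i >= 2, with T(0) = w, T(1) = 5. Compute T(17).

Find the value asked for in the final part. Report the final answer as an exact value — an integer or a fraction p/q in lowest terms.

-19849603

Stage 1: cross terms: (23*11 - 32*-28)=1149, (32*33 - -15*11)=1221, (-15*24 - -26*33)=498, (-26*-28 - 23*24)=176; twice the area = |3044| = 3044; area = 1522; answer 1522
Stage 2: U1 = 1522; threaded value p + q = 1523; c = 7; total draws C(13,3) = 286; complement C(6,3) = 20; favorable 286 - 20 = 266; P = 133/143; answer 133/143
Stage 3: U2 = 133/143; threaded value p + q = 276; w = 42; T(2) = -1*(5) + 3*(42) = 121; iterating: T(2)=121, T(3)=-106, T(4)=469, T(5)=-787, T(6)=2194, T(7)=-4555, T(8)=11137, T(9)=-24802, T(10)=58213, T(11)=-132619, T(12)=307258, T(13)=-705115, T(14)=1626889, T(15)=-3742234, T(16)=8622901, T(17)=-19849603; answer -19849603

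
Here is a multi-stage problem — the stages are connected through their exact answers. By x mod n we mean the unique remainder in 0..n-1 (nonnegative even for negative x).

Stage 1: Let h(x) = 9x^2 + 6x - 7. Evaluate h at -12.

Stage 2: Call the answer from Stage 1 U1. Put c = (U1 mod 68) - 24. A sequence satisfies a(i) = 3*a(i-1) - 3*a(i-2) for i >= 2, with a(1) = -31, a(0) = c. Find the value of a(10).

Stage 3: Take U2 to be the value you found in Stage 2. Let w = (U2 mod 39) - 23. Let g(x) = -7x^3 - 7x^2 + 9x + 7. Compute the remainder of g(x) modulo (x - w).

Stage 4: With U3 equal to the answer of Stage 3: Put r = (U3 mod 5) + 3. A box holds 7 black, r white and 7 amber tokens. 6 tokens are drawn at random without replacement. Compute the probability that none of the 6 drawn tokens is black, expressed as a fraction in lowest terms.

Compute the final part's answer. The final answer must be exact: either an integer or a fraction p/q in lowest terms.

Stage 1: 9*(-12)^2 + 6*(-12)^1 - 7 = (1296) + (-72) + (-7) = 1217; answer 1217
Stage 2: U1 = 1217; c = 37; a(2) = 3*(-31) - 3*(37) = -204; iterating: a(2)=-204, a(3)=-519, a(4)=-945, a(5)=-1278, a(6)=-999, a(7)=837, a(8)=5508, a(9)=14013, a(10)=25515; answer 25515
Stage 3: U2 = 25515; w = -14; remainder = value at the root: -7*(-14)^3 - 7*(-14)^2 + 9*(-14)^1 + 7 = (19208) + (-1372) + (-126) + (7) = 17717; answer 17717
Stage 4: U3 = 17717; r = 5; total draws C(19,6) = 27132; favorable C(12,6) = 924; P = 11/323; answer 11/323

11/323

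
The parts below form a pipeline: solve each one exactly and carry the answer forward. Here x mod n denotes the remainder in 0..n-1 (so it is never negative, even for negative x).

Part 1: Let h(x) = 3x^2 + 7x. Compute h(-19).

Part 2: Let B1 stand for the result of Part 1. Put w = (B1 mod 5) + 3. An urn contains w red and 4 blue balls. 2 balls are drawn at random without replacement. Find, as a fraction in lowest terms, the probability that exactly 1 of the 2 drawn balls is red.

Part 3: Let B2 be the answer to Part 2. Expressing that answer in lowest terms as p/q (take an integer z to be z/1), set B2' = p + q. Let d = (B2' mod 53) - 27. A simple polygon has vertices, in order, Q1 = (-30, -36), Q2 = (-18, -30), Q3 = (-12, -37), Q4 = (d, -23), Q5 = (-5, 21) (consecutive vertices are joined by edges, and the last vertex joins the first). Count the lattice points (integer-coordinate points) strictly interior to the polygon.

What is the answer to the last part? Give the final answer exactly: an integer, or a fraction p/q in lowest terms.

Part 1: 3*(-19)^2 + 7*(-19)^1 = (1083) + (-133) = 950; answer 950
Part 2: B1 = 950; w = 3; total draws C(7,2) = 21; favorable C(3,1)*C(4,1) = 12; P = 4/7; answer 4/7
Part 3: B2 = 4/7; threaded value p + q = 11; d = -16; cross terms: (-30*-30 - -18*-36)=252, (-18*-37 - -12*-30)=306, (-12*-23 - -16*-37)=-316, (-16*21 - -5*-23)=-451, (-5*-36 - -30*21)=810; twice the area = |601| = 601; area = 601/2; boundary points = 6 + 1 + 2 + 11 + 1 = 21; strictly interior points = area - boundary/2 + 1 = 291; answer 291

291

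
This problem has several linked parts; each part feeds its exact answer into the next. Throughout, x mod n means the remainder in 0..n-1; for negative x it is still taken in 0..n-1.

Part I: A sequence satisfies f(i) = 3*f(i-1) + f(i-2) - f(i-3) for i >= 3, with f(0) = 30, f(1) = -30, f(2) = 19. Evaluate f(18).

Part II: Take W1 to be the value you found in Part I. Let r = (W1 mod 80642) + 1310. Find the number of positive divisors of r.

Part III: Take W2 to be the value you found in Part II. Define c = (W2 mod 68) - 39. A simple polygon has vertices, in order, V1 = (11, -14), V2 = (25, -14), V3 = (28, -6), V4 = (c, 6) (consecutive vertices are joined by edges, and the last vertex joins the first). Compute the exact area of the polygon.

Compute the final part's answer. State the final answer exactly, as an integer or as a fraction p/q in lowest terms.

378

Part I: f(3) = 3*(19) + 1*(-30) - 1*(30) = -3; iterating: f(3)=-3, f(4)=40, f(5)=98, f(6)=337, f(7)=1069, f(8)=3446, f(9)=11070, f(10)=35587, f(11)=114385, f(12)=367672, f(13)=1181814, f(14)=3798729, f(15)=12210329, f(16)=39247902, f(17)=126155306, f(18)=405503491; answer 405503491
Part II: W1 = 405503491; r = 36825; 36825 = 3 * 5^2 * 491; number of divisors = (1+1) * (2+1) * (1+1) = 12; answer 12
Part III: W2 = 12; c = -27; cross terms: (11*-14 - 25*-14)=196, (25*-6 - 28*-14)=242, (28*6 - -27*-6)=6, (-27*-14 - 11*6)=312; twice the area = |756| = 756; area = 378; answer 378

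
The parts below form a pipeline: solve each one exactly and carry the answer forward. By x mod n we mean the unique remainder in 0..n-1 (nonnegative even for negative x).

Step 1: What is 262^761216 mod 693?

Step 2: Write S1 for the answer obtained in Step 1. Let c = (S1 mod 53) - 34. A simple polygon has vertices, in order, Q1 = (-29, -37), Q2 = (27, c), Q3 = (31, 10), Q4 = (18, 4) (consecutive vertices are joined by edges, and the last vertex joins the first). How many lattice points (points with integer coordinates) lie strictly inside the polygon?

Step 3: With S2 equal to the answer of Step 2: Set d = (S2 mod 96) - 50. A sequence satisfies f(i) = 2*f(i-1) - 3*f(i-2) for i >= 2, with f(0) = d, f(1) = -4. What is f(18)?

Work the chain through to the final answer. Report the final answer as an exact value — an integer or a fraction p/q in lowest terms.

Step 1: squarings mod 693: 262^1=262, 262^2=37, 262^4=676, 262^8=289, 262^16=361, 262^32=37, 262^64=676, 262^128=289, 262^256=361, 262^512=37, 262^1024=676, 262^2048=289, 262^4096=361, 262^8192=37, 262^16384=676, 262^32768=289, 262^65536=361, 262^131072=37, 262^262144=676, 262^524288=289; 262^761216 = 262^128 * 262^256 * 262^1024 * 262^2048 * 262^4096 * 262^32768 * 262^65536 * 262^131072 * 262^524288 = 163 (mod 693); answer 163
Step 2: S1 = 163; c = -30; cross terms: (-29*-30 - 27*-37)=1869, (27*10 - 31*-30)=1200, (31*4 - 18*10)=-56, (18*-37 - -29*4)=-550; twice the area = |2463| = 2463; area = 2463/2; boundary points = 7 + 4 + 1 + 1 = 13; strictly interior points = area - boundary/2 + 1 = 1226; answer 1226
Step 3: S2 = 1226; d = 24; f(2) = 2*(-4) - 3*(24) = -80; iterating: f(2)=-80, f(3)=-148, f(4)=-56, f(5)=332, f(6)=832, f(7)=668, f(8)=-1160, f(9)=-4324, f(10)=-5168, f(11)=2636, f(12)=20776, f(13)=33644, f(14)=4960, f(15)=-91012, f(16)=-196904, f(17)=-120772, f(18)=349168; answer 349168

349168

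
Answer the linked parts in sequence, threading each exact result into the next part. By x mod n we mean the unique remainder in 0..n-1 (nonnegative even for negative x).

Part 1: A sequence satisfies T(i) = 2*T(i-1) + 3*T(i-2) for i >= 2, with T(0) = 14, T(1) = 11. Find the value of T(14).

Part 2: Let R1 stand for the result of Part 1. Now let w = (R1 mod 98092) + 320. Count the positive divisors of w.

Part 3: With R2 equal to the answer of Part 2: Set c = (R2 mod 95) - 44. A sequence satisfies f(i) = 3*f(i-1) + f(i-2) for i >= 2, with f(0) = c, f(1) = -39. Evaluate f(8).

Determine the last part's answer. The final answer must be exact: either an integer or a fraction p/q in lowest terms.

-191201

Part 1: T(2) = 2*(11) + 3*(14) = 64; iterating: T(2)=64, T(3)=161, T(4)=514, T(5)=1511, T(6)=4564, T(7)=13661, T(8)=41014, T(9)=123011, T(10)=369064, T(11)=1107161, T(12)=3321514, T(13)=9964511, T(14)=29893564; answer 29893564
Part 2: R1 = 29893564; w = 73916; 73916 = 2^2 * 17 * 1087; number of divisors = (2+1) * (1+1) * (1+1) = 12; answer 12
Part 3: R2 = 12; c = -32; f(2) = 3*(-39) + 1*(-32) = -149; iterating: f(2)=-149, f(3)=-486, f(4)=-1607, f(5)=-5307, f(6)=-17528, f(7)=-57891, f(8)=-191201; answer -191201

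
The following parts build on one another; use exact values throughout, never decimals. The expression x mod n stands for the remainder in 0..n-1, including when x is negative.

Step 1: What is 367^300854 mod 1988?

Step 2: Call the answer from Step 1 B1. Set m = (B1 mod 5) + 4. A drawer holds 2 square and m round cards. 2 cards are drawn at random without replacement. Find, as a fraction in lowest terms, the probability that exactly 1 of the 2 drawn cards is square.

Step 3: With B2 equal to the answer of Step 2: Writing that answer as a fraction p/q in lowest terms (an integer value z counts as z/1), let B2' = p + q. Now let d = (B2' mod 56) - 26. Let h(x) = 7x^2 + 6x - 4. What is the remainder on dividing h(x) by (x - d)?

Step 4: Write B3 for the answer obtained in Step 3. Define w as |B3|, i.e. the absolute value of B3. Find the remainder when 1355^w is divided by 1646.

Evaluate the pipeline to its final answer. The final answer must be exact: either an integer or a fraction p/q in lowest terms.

Step 1: squarings mod 1988: 367^1=367, 367^2=1493, 367^4=501, 367^8=513, 367^16=753, 367^32=429, 367^64=1145, 367^128=933, 367^256=1733, 367^512=1409, 367^1024=1257, 367^2048=1577, 367^4096=1929, 367^8192=1493, 367^16384=501, 367^32768=513, 367^65536=753, 367^131072=429, 367^262144=1145; 367^300854 = 367^2 * 367^4 * 367^16 * 367^32 * 367^256 * 367^512 * 367^1024 * 367^4096 * 367^32768 * 367^262144 = 9 (mod 1988); answer 9
Step 2: B1 = 9; m = 8; total draws C(10,2) = 45; favorable C(2,1)*C(8,1) = 16; P = 16/45; answer 16/45
Step 3: B2 = 16/45; threaded value p + q = 61; d = -21; remainder = value at the root: 7*(-21)^2 + 6*(-21)^1 - 4 = (3087) + (-126) + (-4) = 2957; answer 2957
Step 4: B3 = 2957; w = 2957; squarings mod 1646: 1355^1=1355, 1355^2=735, 1355^4=337, 1355^8=1641, 1355^16=25, 1355^32=625, 1355^64=523, 1355^128=293, 1355^256=257, 1355^512=209, 1355^1024=885, 1355^2048=1375; 1355^2957 = 1355^1 * 1355^4 * 1355^8 * 1355^128 * 1355^256 * 1355^512 * 1355^2048 = 1553 (mod 1646); answer 1553

1553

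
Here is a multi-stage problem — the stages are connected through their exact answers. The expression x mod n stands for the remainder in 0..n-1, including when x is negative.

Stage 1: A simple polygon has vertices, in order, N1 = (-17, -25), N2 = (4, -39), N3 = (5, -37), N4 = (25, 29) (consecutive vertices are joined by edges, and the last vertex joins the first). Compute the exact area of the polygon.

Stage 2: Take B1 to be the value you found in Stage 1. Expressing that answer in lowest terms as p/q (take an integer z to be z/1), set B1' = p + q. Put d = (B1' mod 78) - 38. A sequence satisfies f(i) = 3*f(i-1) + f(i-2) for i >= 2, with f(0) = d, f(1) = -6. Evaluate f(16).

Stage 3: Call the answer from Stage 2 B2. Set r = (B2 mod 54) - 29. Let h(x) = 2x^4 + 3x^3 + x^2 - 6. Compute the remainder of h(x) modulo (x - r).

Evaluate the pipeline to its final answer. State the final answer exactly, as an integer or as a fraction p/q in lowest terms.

Stage 1: cross terms: (-17*-39 - 4*-25)=763, (4*-37 - 5*-39)=47, (5*29 - 25*-37)=1070, (25*-25 - -17*29)=-132; twice the area = |1748| = 1748; area = 874; answer 874
Stage 2: B1 = 874; threaded value p + q = 875; d = -21; f(2) = 3*(-6) + 1*(-21) = -39; iterating: f(2)=-39, f(3)=-123, f(4)=-408, f(5)=-1347, f(6)=-4449, f(7)=-14694, f(8)=-48531, f(9)=-160287, f(10)=-529392, f(11)=-1748463, f(12)=-5774781, f(13)=-19072806, f(14)=-62993199, f(15)=-208052403, f(16)=-687150408; answer -687150408
Stage 3: B2 = -687150408; r = -5; remainder = value at the root: 2*(-5)^4 + 3*(-5)^3 + 1*(-5)^2 - 6 = (1250) + (-375) + (25) + (-6) = 894; answer 894

894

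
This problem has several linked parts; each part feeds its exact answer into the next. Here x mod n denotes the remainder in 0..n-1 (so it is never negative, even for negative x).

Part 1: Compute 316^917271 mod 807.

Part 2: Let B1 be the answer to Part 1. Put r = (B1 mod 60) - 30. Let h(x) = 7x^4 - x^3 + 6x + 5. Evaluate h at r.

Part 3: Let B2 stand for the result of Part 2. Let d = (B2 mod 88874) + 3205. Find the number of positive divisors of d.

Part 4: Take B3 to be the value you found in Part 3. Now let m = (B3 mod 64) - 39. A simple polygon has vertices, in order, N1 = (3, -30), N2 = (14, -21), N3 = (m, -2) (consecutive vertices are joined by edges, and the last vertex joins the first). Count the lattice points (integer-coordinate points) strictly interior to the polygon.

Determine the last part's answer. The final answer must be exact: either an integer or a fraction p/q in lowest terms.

Part 1: squarings mod 807: 316^1=316, 316^2=595, 316^4=559, 316^8=172, 316^16=532, 316^32=574, 316^64=220, 316^128=787, 316^256=400, 316^512=214, 316^1024=604, 316^2048=52, 316^4096=283, 316^8192=196, 316^16384=487, 316^32768=718, 316^65536=658, 316^131072=412, 316^262144=274, 316^524288=25; 316^917271 = 316^1 * 316^2 * 316^4 * 316^16 * 316^256 * 316^512 * 316^1024 * 316^2048 * 316^4096 * 316^8192 * 316^16384 * 316^32768 * 316^65536 * 316^262144 * 316^524288 = 235 (mod 807); answer 235
Part 2: B1 = 235; r = 25; 7*(25)^4 - 1*(25)^3 + 6*(25)^1 + 5 = (2734375) + (-15625) + (150) + (5) = 2718905; answer 2718905
Part 3: B2 = 2718905; d = 55890; 55890 = 2 * 3^5 * 5 * 23; number of divisors = (1+1) * (5+1) * (1+1) * (1+1) = 48; answer 48
Part 4: B3 = 48; m = 9; cross terms: (3*-21 - 14*-30)=357, (14*-2 - 9*-21)=161, (9*-30 - 3*-2)=-264; twice the area = |254| = 254; area = 127; boundary points = 1 + 1 + 2 = 4; strictly interior points = area - boundary/2 + 1 = 126; answer 126

126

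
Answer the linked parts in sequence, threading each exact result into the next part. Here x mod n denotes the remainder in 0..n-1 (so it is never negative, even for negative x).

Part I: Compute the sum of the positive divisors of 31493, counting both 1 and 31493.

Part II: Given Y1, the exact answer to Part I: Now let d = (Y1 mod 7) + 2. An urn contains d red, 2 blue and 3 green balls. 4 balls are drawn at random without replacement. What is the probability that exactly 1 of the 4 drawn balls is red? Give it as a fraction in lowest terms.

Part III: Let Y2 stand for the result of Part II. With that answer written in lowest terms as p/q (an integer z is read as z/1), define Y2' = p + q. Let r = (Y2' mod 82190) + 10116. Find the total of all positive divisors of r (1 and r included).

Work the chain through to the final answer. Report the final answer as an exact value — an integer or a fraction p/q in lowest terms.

17112

Part I: 31493 = 7 * 11 * 409; sigma = (1 + 7) * (1 + 11) * (1 + 409) = 8 * 12 * 410 = 39360; answer 39360
Part II: Y1 = 39360; d = 8; total draws C(13,4) = 715; favorable C(8,1)*C(5,3) = 80; P = 16/143; answer 16/143
Part III: Y2 = 16/143; threaded value p + q = 159; r = 10275; 10275 = 3 * 5^2 * 137; sigma = (1 + 3) * (1 + 5 + 25) * (1 + 137) = 4 * 31 * 138 = 17112; answer 17112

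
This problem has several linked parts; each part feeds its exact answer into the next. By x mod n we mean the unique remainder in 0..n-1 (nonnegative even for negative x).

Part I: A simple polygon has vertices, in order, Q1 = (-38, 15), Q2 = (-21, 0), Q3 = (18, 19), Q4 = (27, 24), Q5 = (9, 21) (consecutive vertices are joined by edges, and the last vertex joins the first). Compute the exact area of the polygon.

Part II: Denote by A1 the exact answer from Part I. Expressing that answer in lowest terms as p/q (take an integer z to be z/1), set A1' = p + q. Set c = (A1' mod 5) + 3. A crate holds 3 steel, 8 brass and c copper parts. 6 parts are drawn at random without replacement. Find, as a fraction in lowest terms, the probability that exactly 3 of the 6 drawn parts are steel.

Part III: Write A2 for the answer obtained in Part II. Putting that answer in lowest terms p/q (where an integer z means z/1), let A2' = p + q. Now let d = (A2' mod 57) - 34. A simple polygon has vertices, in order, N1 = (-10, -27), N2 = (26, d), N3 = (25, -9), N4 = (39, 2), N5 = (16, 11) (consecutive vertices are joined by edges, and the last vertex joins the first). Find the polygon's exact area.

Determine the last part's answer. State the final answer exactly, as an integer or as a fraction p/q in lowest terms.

402

Part I: cross terms: (-38*0 - -21*15)=315, (-21*19 - 18*0)=-399, (18*24 - 27*19)=-81, (27*21 - 9*24)=351, (9*15 - -38*21)=933; twice the area = |1119| = 1119; area = 1119/2; answer 1119/2
Part II: A1 = 1119/2; threaded value p + q = 1121; c = 4; total draws C(15,6) = 5005; favorable C(3,3)*C(12,3) = 220; P = 4/91; answer 4/91
Part III: A2 = 4/91; threaded value p + q = 95; d = 4; cross terms: (-10*4 - 26*-27)=662, (26*-9 - 25*4)=-334, (25*2 - 39*-9)=401, (39*11 - 16*2)=397, (16*-27 - -10*11)=-322; twice the area = |804| = 804; area = 402; answer 402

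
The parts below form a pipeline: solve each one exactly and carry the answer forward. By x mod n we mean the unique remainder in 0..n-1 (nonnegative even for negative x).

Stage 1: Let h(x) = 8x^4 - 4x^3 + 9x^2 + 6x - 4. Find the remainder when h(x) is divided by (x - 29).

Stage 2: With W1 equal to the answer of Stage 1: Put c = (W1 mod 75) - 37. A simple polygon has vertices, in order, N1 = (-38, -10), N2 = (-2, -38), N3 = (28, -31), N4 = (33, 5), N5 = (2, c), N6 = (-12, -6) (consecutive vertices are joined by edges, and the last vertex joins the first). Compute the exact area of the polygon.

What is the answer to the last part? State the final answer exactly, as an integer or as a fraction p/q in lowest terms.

2219

Stage 1: remainder = value at the root: 8*(29)^4 - 4*(29)^3 + 9*(29)^2 + 6*(29)^1 - 4 = (5658248) + (-97556) + (7569) + (174) + (-4) = 5568431; answer 5568431
Stage 2: W1 = 5568431; c = 19; cross terms: (-38*-38 - -2*-10)=1424, (-2*-31 - 28*-38)=1126, (28*5 - 33*-31)=1163, (33*19 - 2*5)=617, (2*-6 - -12*19)=216, (-12*-10 - -38*-6)=-108; twice the area = |4438| = 4438; area = 2219; answer 2219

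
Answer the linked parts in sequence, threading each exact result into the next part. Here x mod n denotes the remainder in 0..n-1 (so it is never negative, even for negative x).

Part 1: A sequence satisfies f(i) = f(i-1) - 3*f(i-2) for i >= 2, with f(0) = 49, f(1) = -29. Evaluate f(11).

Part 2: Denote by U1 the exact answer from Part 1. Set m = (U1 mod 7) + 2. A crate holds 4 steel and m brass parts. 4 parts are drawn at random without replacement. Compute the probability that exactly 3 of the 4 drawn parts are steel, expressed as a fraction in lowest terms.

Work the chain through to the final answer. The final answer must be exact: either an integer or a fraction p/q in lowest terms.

Part 1: f(2) = 1*(-29) - 3*(49) = -176; iterating: f(2)=-176, f(3)=-89, f(4)=439, f(5)=706, f(6)=-611, f(7)=-2729, f(8)=-896, f(9)=7291, f(10)=9979, f(11)=-11894; answer -11894
Part 2: U1 = -11894; m = 8; total draws C(12,4) = 495; favorable C(4,3)*C(8,1) = 32; P = 32/495; answer 32/495

32/495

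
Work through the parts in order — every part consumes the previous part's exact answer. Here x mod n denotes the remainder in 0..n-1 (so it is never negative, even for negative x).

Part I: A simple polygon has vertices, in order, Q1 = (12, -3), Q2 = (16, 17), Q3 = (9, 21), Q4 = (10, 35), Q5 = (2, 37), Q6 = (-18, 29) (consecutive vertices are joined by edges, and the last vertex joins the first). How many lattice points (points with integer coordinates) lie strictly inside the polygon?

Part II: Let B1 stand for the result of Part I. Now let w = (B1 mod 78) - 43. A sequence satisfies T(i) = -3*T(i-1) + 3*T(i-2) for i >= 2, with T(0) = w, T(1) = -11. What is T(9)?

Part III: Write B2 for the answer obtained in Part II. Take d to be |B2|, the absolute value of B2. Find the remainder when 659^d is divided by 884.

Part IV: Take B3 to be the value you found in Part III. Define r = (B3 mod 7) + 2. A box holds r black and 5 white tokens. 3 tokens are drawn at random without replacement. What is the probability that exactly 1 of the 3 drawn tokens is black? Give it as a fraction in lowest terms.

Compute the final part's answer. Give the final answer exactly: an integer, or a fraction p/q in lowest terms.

4/11

Part I: cross terms: (12*17 - 16*-3)=252, (16*21 - 9*17)=183, (9*35 - 10*21)=105, (10*37 - 2*35)=300, (2*29 - -18*37)=724, (-18*-3 - 12*29)=-294; twice the area = |1270| = 1270; area = 635; boundary points = 4 + 1 + 1 + 2 + 4 + 2 = 14; strictly interior points = area - boundary/2 + 1 = 629; answer 629
Part II: B1 = 629; w = -38; T(2) = -3*(-11) + 3*(-38) = -81; iterating: T(2)=-81, T(3)=210, T(4)=-873, T(5)=3249, T(6)=-12366, T(7)=46845, T(8)=-177633, T(9)=673434; answer 673434
Part III: B2 = 673434; d = 673434; squarings mod 884: 659^1=659, 659^2=237, 659^4=477, 659^8=341, 659^16=477, 659^32=341, 659^64=477, 659^128=341, 659^256=477, 659^512=341, 659^1024=477, 659^2048=341, 659^4096=477, 659^8192=341, 659^16384=477, 659^32768=341, 659^65536=477, 659^131072=341, 659^262144=477, 659^524288=341; 659^673434 = 659^2 * 659^8 * 659^16 * 659^128 * 659^512 * 659^1024 * 659^16384 * 659^131072 * 659^524288 = 781 (mod 884); answer 781
Part IV: B3 = 781; r = 6; total draws C(11,3) = 165; favorable C(6,1)*C(5,2) = 60; P = 4/11; answer 4/11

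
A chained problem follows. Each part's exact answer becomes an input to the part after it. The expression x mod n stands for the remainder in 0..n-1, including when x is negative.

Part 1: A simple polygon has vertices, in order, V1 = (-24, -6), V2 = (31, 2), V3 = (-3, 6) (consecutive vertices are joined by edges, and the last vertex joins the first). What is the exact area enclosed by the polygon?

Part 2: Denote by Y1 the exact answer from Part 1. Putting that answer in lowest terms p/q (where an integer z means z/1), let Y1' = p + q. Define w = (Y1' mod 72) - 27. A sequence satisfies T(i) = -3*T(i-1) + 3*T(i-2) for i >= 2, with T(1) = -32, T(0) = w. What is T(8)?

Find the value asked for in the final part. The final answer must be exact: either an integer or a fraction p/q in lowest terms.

Part 1: cross terms: (-24*2 - 31*-6)=138, (31*6 - -3*2)=192, (-3*-6 - -24*6)=162; twice the area = |492| = 492; area = 246; answer 246
Part 2: Y1 = 246; threaded value p + q = 247; w = 4; T(2) = -3*(-32) + 3*(4) = 108; iterating: T(2)=108, T(3)=-420, T(4)=1584, T(5)=-6012, T(6)=22788, T(7)=-86400, T(8)=327564; answer 327564

327564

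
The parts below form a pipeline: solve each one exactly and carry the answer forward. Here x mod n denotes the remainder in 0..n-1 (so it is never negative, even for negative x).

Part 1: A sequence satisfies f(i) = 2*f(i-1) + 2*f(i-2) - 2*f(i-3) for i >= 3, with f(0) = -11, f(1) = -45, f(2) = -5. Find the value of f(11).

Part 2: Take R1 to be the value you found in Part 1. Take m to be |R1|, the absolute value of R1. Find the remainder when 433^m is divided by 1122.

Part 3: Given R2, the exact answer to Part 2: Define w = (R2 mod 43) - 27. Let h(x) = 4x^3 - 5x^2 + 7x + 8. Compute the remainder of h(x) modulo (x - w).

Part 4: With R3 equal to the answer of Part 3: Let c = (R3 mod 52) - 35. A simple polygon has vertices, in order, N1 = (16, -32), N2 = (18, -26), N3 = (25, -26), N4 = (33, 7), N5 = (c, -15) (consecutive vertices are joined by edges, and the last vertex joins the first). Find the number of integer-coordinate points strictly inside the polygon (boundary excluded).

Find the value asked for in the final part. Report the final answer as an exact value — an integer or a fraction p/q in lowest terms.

964

Part 1: f(3) = 2*(-5) + 2*(-45) - 2*(-11) = -78; iterating: f(3)=-78, f(4)=-76, f(5)=-298, f(6)=-592, f(7)=-1628, f(8)=-3844, f(9)=-9760, f(10)=-23952, f(11)=-59736; answer -59736
Part 2: R1 = -59736; m = 59736; squarings mod 1122: 433^1=433, 433^2=115, 433^4=883, 433^8=1021, 433^16=103, 433^32=511, 433^64=817, 433^128=1021, 433^256=103, 433^512=511, 433^1024=817, 433^2048=1021, 433^4096=103, 433^8192=511, 433^16384=817, 433^32768=1021; 433^59736 = 433^8 * 433^16 * 433^64 * 433^256 * 433^2048 * 433^8192 * 433^16384 * 433^32768 = 103 (mod 1122); answer 103
Part 3: R2 = 103; w = -10; remainder = value at the root: 4*(-10)^3 - 5*(-10)^2 + 7*(-10)^1 + 8 = (-4000) + (-500) + (-70) + (8) = -4562; answer -4562
Part 4: R3 = -4562; c = -21; cross terms: (16*-26 - 18*-32)=160, (18*-26 - 25*-26)=182, (25*7 - 33*-26)=1033, (33*-15 - -21*7)=-348, (-21*-32 - 16*-15)=912; twice the area = |1939| = 1939; area = 1939/2; boundary points = 2 + 7 + 1 + 2 + 1 = 13; strictly interior points = area - boundary/2 + 1 = 964; answer 964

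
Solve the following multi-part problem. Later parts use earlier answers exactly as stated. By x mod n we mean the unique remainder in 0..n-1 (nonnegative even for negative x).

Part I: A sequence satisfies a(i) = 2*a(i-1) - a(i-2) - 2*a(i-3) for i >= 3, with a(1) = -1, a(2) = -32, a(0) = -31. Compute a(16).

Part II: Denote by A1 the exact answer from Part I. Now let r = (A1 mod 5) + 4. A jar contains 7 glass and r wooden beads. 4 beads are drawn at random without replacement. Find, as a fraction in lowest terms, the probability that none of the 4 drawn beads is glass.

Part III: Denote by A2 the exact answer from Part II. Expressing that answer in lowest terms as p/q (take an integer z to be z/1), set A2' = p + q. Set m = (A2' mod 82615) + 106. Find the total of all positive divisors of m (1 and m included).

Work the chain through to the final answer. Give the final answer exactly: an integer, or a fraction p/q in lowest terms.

Part I: a(3) = 2*(-32) - 1*(-1) - 2*(-31) = -1; iterating: a(3)=-1, a(4)=32, a(5)=129, a(6)=228, a(7)=263, a(8)=40, a(9)=-639, a(10)=-1844, a(11)=-3129, a(12)=-3136, a(13)=545, a(14)=10484, a(15)=26695, a(16)=41816; answer 41816
Part II: A1 = 41816; r = 5; total draws C(12,4) = 495; favorable C(5,4) = 5; P = 1/99; answer 1/99
Part III: A2 = 1/99; threaded value p + q = 100; m = 206; 206 = 2 * 103; sigma = (1 + 2) * (1 + 103) = 3 * 104 = 312; answer 312

312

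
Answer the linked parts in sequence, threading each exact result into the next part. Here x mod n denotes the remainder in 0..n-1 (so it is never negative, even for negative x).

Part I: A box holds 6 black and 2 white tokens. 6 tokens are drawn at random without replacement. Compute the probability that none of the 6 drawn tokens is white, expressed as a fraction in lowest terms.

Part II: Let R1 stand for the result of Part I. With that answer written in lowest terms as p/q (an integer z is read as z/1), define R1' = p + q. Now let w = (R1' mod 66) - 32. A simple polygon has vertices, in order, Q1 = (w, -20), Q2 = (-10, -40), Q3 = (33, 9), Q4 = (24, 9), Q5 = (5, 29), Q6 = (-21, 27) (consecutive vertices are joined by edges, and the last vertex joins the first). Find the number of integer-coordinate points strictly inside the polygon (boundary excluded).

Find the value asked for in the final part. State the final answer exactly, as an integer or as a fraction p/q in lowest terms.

Part I: total draws C(8,6) = 28; favorable C(6,6) = 1; P = 1/28; answer 1/28
Part II: R1 = 1/28; threaded value p + q = 29; w = -3; cross terms: (-3*-40 - -10*-20)=-80, (-10*9 - 33*-40)=1230, (33*9 - 24*9)=81, (24*29 - 5*9)=651, (5*27 - -21*29)=744, (-21*-20 - -3*27)=501; twice the area = |3127| = 3127; area = 3127/2; boundary points = 1 + 1 + 9 + 1 + 2 + 1 = 15; strictly interior points = area - boundary/2 + 1 = 1557; answer 1557

1557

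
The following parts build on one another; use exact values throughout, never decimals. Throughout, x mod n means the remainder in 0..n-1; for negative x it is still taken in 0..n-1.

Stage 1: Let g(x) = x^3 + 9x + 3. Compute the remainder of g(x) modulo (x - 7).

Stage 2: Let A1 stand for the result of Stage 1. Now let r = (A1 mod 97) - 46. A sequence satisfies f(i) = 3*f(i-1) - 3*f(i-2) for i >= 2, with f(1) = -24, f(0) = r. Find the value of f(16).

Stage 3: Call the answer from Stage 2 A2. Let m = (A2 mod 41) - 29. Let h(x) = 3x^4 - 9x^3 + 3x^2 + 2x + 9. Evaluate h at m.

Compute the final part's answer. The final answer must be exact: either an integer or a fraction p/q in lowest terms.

Stage 1: remainder = value at the root: 1*(7)^3 + 9*(7)^1 + 3 = (343) + (63) + (3) = 409; answer 409
Stage 2: A1 = 409; r = -25; f(2) = 3*(-24) - 3*(-25) = 3; iterating: f(2)=3, f(3)=81, f(4)=234, f(5)=459, f(6)=675, f(7)=648, f(8)=-81, f(9)=-2187, f(10)=-6318, f(11)=-12393, f(12)=-18225, f(13)=-17496, f(14)=2187, f(15)=59049, f(16)=170586; answer 170586
Stage 3: A2 = 170586; m = -3; 3*(-3)^4 - 9*(-3)^3 + 3*(-3)^2 + 2*(-3)^1 + 9 = (243) + (243) + (27) + (-6) + (9) = 516; answer 516

516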